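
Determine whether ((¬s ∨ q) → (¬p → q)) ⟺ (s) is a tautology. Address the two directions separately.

(⇒) fails; (⇐) holds.

Forward direction. This fails. Under q = T, p = F, s = F, the left side is true but the right side is false.

Converse. Assume the antecedent. If q is true, (¬s ∨ q) → (¬p → q) reduces to true regardless of the other variables. If q is false, the antecedent forces (q = F, p = F, s = T) or (q = F, p = T, s = T), and (¬s ∨ q) → (¬p → q) holds there. Either way (¬s ∨ q) → (¬p → q) holds.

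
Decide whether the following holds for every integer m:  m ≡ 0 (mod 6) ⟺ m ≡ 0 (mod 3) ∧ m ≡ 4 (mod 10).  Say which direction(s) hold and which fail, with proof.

(←) If m ≡ 0 (mod 3) and m ≡ 4 (mod 10), then by the Chinese remainder theorem m ≡ 24 (mod 30). Since 24 ≡ 0 (mod 6) and 6 ∣ 30, we get m ≡ 0 (mod 6).

(→) This fails: m = 0 gives 0 ≡ 0 (mod 6) but 0 ≡ 0 (mod 10), so the conjunction on the right does not hold.

Only the converse holds.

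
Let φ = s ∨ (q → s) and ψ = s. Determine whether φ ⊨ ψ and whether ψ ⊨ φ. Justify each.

The forward direction fails; the converse holds.

(⟹) This fails. Under q = F, s = F, the left side is true but the right side is false.

(⟸) Assume the antecedent. If q is true, the antecedent forces (q = T, s = T), and s ∨ (q → s) holds there. If q is false, s ∨ (q → s) reduces to true regardless of the other variables. Either way s ∨ (q → s) holds.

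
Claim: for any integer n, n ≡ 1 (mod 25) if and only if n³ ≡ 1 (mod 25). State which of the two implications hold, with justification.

The biconditional holds.

(→) Suppose n ≡ 1 (mod 25). Write n = 25j + 1. Then (25j + 1)³ = 15625j³ + 1875j² + 75j + 1 = 25(625j³ + 75j² + 3j) + 1, so n³ ≡ 1 (mod 25).

(←) Conversely, suppose n³ ≡ 1 (mod 25). The only residue r in {0, …, 24} with r³ ≡ 1 (mod 25) is r = 1, so n ≡ 1 (mod 25).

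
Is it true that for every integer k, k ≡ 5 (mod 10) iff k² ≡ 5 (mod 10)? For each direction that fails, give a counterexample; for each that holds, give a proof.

Both directions hold.

(⇐) Suppose k² ≡ 5 (mod 10). The only residue r in {0, …, 9} with r² ≡ 5 (mod 10) is r = 5, so k ≡ 5 (mod 10).

(⇒) Suppose k ≡ 5 (mod 10). Write k = 10j + 5. Then (10j + 5)² = 100j² + 100j + 25 = 10(10j² + 10j + 2) + 5, so k² ≡ 5 (mod 10).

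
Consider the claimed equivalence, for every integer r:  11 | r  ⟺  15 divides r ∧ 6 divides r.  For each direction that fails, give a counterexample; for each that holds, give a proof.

(⟹) This fails: take r = 11. Certainly 11 ∣ 11, but 15 ∤ 11.

(⟸) This fails: take r = 30. Both 15 ∣ 30 and 6 ∣ 30, yet 30 is not a multiple of 11 (since 30 = 2·11 + 8), so 11 ∤ 30.

(⇒) fails and (⇐) fails.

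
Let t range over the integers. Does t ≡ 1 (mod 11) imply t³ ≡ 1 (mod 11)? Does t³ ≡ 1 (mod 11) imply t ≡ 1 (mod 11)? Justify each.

(←) For the converse, argue contrapositively. If t ≢ 1 (mod 11), then t is congruent to one of 0, 2, 3, 4, 5, 6, 7, 8, 9, 10 modulo 11, and these give t³ ≡ 0, 8, 5, 9, 4, 7, 2, 6, 3, 10 respectively — never 1.

(→) Suppose t ≡ 1 (mod 11). Write t = 11j + 1. Then (11j + 1)³ = 1331j³ + 363j² + 33j + 1 = 11(121j³ + 33j² + 3j) + 1, so t³ ≡ 1 (mod 11).

Both directions hold; the statement is true.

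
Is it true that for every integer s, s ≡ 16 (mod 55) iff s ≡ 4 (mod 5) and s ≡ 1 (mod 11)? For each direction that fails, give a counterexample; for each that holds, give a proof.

Neither implication holds.

(⟹) This fails: s = 16 gives 16 ≡ 16 (mod 55) but 16 ≡ 1 (mod 5), so the conjunction on the right does not hold.

(⟸) This fails: s = 34 satisfies both congruences on the right (34 ≡ 4 mod 5 and 34 ≡ 1 mod 11) yet 34 ≡ 34 (mod 55), not 16.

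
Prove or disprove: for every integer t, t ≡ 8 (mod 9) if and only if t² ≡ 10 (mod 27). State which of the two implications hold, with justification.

Neither direction holds.

(⇒) This fails: take t = 17. Then 17 ≡ 8 (mod 9), but 17² = 289 ≡ 19 (mod 27), not 10.

(⇐) This fails: take t = 19. Then 19² = 361 ≡ 10 (mod 27), yet 19 ≡ 1 (mod 9), not 8.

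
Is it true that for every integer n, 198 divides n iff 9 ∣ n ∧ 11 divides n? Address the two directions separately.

(⟸) This fails: take n = 99. Both 9 ∣ 99 and 11 ∣ 99, yet 99 is not a multiple of 198 (since 99 = 0·198 + 99), so 198 ∤ 99.

(⟹) If 198 ∣ n, write n = 198q. Since 198 = 22·9, n = 9·(22q), so 9 ∣ n; and since 198 = 18·11, n = 11·(18q), so 11 ∣ n.

Only the forward direction holds.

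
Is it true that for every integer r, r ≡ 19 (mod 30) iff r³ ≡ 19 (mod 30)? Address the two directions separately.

(←) Suppose r³ ≡ 19 (mod 30). The only residue r in {0, …, 29} with r³ ≡ 19 (mod 30) is r = 19, so r ≡ 19 (mod 30).

(→) Suppose r ≡ 19 (mod 30). Write r = 30j + 19. Then (30j + 19)³ = 27000j³ + 51300j² + 32490j + 6859 = 30(900j³ + 1710j² + 1083j + 228) + 19, so r³ ≡ 19 (mod 30).

Both directions hold.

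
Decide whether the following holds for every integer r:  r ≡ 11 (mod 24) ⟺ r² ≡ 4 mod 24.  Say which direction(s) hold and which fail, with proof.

(⇒) This fails: take r = 11. Then 11 ≡ 11 (mod 24), but 11² = 121 ≡ 1 (mod 24), not 4.

(⇐) This fails: take r = 2. Then 2² = 4 ≡ 4 (mod 24), yet 2 ≡ 2 (mod 24), not 11.

Neither implication holds.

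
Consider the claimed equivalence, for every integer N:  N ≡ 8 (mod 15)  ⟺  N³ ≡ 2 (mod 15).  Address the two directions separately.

(→) Suppose N ≡ 8 (mod 15). Write N = 15j + 8. Then (15j + 8)³ = 3375j³ + 5400j² + 2880j + 512 = 15(225j³ + 360j² + 192j + 34) + 2, so N³ ≡ 2 (mod 15).

(←) Conversely, suppose N³ ≡ 2 (mod 15). The only residue r in {0, …, 14} with r³ ≡ 2 (mod 15) is r = 8, so N ≡ 8 (mod 15).

Both implications hold.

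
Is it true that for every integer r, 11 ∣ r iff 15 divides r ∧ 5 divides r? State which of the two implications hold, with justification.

Neither direction holds.

(⇒) This fails: take r = 11. Certainly 11 ∣ 11, but 15 ∤ 11.

(⇐) This fails: take r = 15. Both 15 ∣ 15 and 5 ∣ 15, yet 15 is not a multiple of 11 (since 15 = 1·11 + 4), so 11 ∤ 15.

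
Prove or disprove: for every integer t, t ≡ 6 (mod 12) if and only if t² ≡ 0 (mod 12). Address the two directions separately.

(⟹) Suppose t ≡ 6 (mod 12). Write t = 12j + 6. Then (12j + 6)² = 144j² + 144j + 36 = 12(12j² + 12j + 3) + 0, so t² ≡ 0 (mod 12).

(⟸) This fails: take t = 0. Then 0² = 0 ≡ 0 (mod 12), yet 0 ≡ 0 (mod 12), not 6.

(⇒) holds; (⇐) fails.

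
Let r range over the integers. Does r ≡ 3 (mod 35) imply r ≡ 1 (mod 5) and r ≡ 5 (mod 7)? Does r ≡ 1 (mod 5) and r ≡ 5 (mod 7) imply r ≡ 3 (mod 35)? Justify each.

(→) This fails: r = 3 gives 3 ≡ 3 (mod 35) but 3 ≡ 3 (mod 5), so the conjunction on the right does not hold.

(←) This fails: r = 26 satisfies both congruences on the right (26 ≡ 1 mod 5 and 26 ≡ 5 mod 7) yet 26 ≡ 26 (mod 35), not 3.

(⇒) fails and (⇐) fails.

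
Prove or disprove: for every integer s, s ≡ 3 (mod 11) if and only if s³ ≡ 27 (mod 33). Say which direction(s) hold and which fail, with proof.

(→) This fails: take s = 14. Then 14 ≡ 3 (mod 11), but 14³ = 2744 ≡ 5 (mod 33), not 27.

(←) Conversely, the residues r modulo 33 with r³ ≡ 27 (mod 33) are exactly {3}, and each is ≡ 3 (mod 11).

(⇒) fails; (⇐) holds.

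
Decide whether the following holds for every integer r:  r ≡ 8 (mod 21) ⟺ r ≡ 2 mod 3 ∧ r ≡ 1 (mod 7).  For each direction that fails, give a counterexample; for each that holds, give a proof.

Both directions hold; the statement is true.

(→) Suppose r ≡ 8 (mod 21); write r = 21j + 8. Since 3 ∣ 21, reducing mod 3 gives r ≡ 8 ≡ 2 (mod 3); since 7 ∣ 21, reducing mod 7 gives r ≡ 8 ≡ 1 (mod 7).

(←) Conversely, if r ≡ 2 (mod 3) and r ≡ 1 (mod 7), then by the Chinese remainder theorem r ≡ 8 (mod 21). This is exactly r ≡ 8 (mod 21).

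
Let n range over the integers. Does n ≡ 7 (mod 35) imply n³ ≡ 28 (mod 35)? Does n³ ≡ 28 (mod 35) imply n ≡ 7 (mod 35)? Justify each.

Both implications hold.

[⇐] Suppose n³ ≡ 28 (mod 35). The only residue r in {0, …, 34} with r³ ≡ 28 (mod 35) is r = 7, so n ≡ 7 (mod 35).

[⇒] Suppose n ≡ 7 (mod 35). Write n = 35j + 7. Then (35j + 7)³ = 42875j³ + 25725j² + 5145j + 343 = 35(1225j³ + 735j² + 147j + 9) + 28, so n³ ≡ 28 (mod 35).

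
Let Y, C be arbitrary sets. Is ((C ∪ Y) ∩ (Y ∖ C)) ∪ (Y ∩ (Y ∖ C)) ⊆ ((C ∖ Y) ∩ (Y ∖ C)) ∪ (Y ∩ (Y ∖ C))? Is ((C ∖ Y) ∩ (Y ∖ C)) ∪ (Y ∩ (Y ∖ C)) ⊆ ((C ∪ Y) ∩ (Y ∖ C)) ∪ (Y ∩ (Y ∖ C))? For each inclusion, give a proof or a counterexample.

(⟸) Let x ∈ ((C ∖ Y) ∩ (Y ∖ C)) ∪ (Y ∩ (Y ∖ C)). Then x ∈ Y and x ∉ C, from which x ∈ ((C ∪ Y) ∩ (Y ∖ C)) ∪ (Y ∩ (Y ∖ C)).

(⟹) Let x ∈ ((C ∪ Y) ∩ (Y ∖ C)) ∪ (Y ∩ (Y ∖ C)). Then x ∈ Y and x ∉ C, from which x ∈ ((C ∖ Y) ∩ (Y ∖ C)) ∪ (Y ∩ (Y ∖ C)).

Both inclusions hold.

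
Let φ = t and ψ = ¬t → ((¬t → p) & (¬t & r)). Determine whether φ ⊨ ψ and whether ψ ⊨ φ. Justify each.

(→) Assume the antecedent. If p is true, the antecedent forces (p = T, r = F, t = T) or (p = T, r = T, t = T), and ¬t → ((¬t → p) & (¬t & r)) holds there. If p is false, the antecedent forces (p = F, r = F, t = T) or (p = F, r = T, t = T), and ¬t → ((¬t → p) & (¬t & r)) holds there. Either way ¬t → ((¬t → p) & (¬t & r)) holds.

(←) This fails. Under p = T, r = T, t = F, the left side is false but the right side is true.

Only the forward implication holds.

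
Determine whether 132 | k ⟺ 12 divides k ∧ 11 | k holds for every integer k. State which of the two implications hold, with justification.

Both implications hold.

(⇒) If 132 ∣ k, write k = 132q. Since 132 = 11·12, k = 12·(11q), so 12 ∣ k; and since 132 = 12·11, k = 11·(12q), so 11 ∣ k.

(⇐) Suppose 12 ∣ k and 11 ∣ k. Any common multiple of 12 and 11 is a multiple of their lcm; here gcd(12, 11) = 1, so lcm(12, 11) = 12·11 = 132, so 132 ∣ k.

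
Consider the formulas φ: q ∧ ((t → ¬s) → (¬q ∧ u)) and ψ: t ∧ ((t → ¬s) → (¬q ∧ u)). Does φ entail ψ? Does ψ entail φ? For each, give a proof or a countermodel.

(⇒) Assume the antecedent. If s is true, the antecedent forces (s = T, t = T, q = T, u = F) or (s = T, t = T, q = T, u = T), and t ∧ ((t → ¬s) → (¬q ∧ u)) holds there. If s is false, the antecedent cannot hold. Either way t ∧ ((t → ¬s) → (¬q ∧ u)) holds.

(⇐) This fails. Under s = T, t = T, q = F, u = F, the left side is false but the right side is true.

Only the forward direction holds.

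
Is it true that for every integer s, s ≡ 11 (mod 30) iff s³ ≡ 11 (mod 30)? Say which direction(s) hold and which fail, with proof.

Equivalent; both directions hold.

(⟹) Suppose s ≡ 11 (mod 30). Write s = 30j + 11. Then (30j + 11)³ = 27000j³ + 29700j² + 10890j + 1331 = 30(900j³ + 990j² + 363j + 44) + 11, so s³ ≡ 11 (mod 30).

(⟸) Conversely, suppose s³ ≡ 11 (mod 30). The only residue r in {0, …, 29} with r³ ≡ 11 (mod 30) is r = 11, so s ≡ 11 (mod 30).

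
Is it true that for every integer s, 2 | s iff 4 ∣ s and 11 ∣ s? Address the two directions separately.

(⇒) fails; (⇐) holds.

Forward direction. This fails: take s = 2. Certainly 2 ∣ 2, but 4 ∤ 2.

Converse. Suppose 4 ∣ s and 11 ∣ s. Any common multiple of 4 and 11 is a multiple of their lcm; here gcd(4, 11) = 1, so lcm(4, 11) = 4·11 = 44, so 44 ∣ s. Since 2 ∣ 44, it follows that 2 ∣ s.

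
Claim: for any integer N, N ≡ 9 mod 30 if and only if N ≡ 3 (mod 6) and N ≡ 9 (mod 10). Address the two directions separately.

Equivalent; both directions hold.

(→) Suppose N ≡ 9 (mod 30); write N = 30j + 9. Since 6 ∣ 30, reducing mod 6 gives N ≡ 9 ≡ 3 (mod 6); since 10 ∣ 30, reducing mod 10 gives N ≡ 9 (mod 10).

(←) Conversely, if N ≡ 3 (mod 6) and N ≡ 9 (mod 10), then by the Chinese remainder theorem N ≡ 9 (mod 30). This is exactly N ≡ 9 (mod 30).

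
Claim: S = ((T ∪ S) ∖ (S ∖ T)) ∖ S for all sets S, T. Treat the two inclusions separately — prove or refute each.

Both inclusions fail.

(⊆) This inclusion fails. Take S = {1}, T = ∅; then 1 ∈ S but 1 ∉ ((T ∪ S) ∖ (S ∖ T)) ∖ S.

(⊇) This inclusion fails. Take S = ∅, T = {1}; then 1 ∈ ((T ∪ S) ∖ (S ∖ T)) ∖ S but 1 ∉ S.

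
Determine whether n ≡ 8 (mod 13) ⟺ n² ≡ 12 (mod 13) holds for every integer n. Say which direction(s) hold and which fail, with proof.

Only the forward implication holds.

Forward direction. Suppose n ≡ 8 (mod 13). Write n = 13j + 8. Then (13j + 8)² = 169j² + 208j + 64 = 13(13j² + 16j + 4) + 12, so n² ≡ 12 (mod 13).

Converse. This fails: take n = 5. Then 5² = 25 ≡ 12 (mod 13), yet 5 ≡ 5 (mod 13), not 8.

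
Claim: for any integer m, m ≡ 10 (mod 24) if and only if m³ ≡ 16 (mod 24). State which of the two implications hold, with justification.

(→) Suppose m ≡ 10 (mod 24). Write m = 24j + 10. Then (24j + 10)³ = 13824j³ + 17280j² + 7200j + 1000 = 24(576j³ + 720j² + 300j + 41) + 16, so m³ ≡ 16 (mod 24).

(←) This fails: take m = 4. Then 4³ = 64 ≡ 16 (mod 24), yet 4 ≡ 4 (mod 24), not 10.

(⇒) holds; (⇐) fails.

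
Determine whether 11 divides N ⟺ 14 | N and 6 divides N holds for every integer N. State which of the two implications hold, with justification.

(⇒) This fails: take N = 11. Certainly 11 ∣ 11, but 14 ∤ 11.

(⇐) This fails: take N = 42. Both 14 ∣ 42 and 6 ∣ 42, yet 42 is not a multiple of 11 (since 42 = 3·11 + 9), so 11 ∤ 42.

Neither direction holds.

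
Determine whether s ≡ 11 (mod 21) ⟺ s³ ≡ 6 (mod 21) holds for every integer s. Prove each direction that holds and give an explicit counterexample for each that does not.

Neither implication holds.

(⟹) This fails: take s = 11. Then 11 ≡ 11 (mod 21), but 11³ = 1331 ≡ 8 (mod 21), not 6.

(⟸) This fails: take s = 3. Then 3³ = 27 ≡ 6 (mod 21), yet 3 ≡ 3 (mod 21), not 11.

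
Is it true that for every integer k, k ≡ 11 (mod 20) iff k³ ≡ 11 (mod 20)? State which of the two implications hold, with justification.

(←) Suppose k³ ≡ 11 (mod 20). The only residue r in {0, …, 19} with r³ ≡ 11 (mod 20) is r = 11, so k ≡ 11 (mod 20).

(→) Suppose k ≡ 11 (mod 20). Write k = 20j + 11. Then (20j + 11)³ = 8000j³ + 13200j² + 7260j + 1331 = 20(400j³ + 660j² + 363j + 66) + 11, so k³ ≡ 11 (mod 20).

Both implications hold.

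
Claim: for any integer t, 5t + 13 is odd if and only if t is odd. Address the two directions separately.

(⟹) This fails: t = 2 gives 5t + 13 = 23, which is odd, but 2 is even, not odd.

(⟸) This also fails: t = 7 is odd, but 5t + 13 = 48 is even, not odd.

Neither implication holds.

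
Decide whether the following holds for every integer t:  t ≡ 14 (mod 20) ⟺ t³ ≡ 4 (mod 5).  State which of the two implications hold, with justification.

Not equivalent: only (⇒) holds.

(⟹) Suppose t ≡ 14 (mod 20). Then t³ ≡ 14³ = 2744 (mod 20), and since 5 ∣ 20, also t³ ≡ 4 (mod 5).

(⟸) This fails: take t = 4. Then 4³ = 64 ≡ 4 (mod 5), yet 4 ≡ 4 (mod 20), not 14.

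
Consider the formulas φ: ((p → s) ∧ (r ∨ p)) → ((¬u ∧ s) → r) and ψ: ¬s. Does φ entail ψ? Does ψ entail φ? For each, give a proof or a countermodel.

(⇒) fails; (⇐) holds.

(→) This fails. Under s = T, r = F, p = F, u = F, the left side is true but the right side is false.

(←) Assume the antecedent. If s is true, the antecedent cannot hold. If s is false, the consequent reduces to true regardless of the other variables. Either way the consequent holds.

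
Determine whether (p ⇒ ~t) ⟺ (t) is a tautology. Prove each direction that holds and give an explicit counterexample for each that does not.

Forward direction. This fails. Under t = F, p = F, the left side is true but the right side is false.

Converse. This fails. Under t = T, p = T, the left side is false but the right side is true.

Neither implication holds.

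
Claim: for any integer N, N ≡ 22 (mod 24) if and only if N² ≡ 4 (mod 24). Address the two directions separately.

Forward direction. Suppose N ≡ 22 (mod 24). Write N = 24j + 22. Then (24j + 22)² = 576j² + 1056j + 484 = 24(24j² + 44j + 20) + 4, so N² ≡ 4 (mod 24).

Converse. This fails: take N = 2. Then 2² = 4 ≡ 4 (mod 24), yet 2 ≡ 2 (mod 24), not 22.

(⇒) holds; (⇐) fails.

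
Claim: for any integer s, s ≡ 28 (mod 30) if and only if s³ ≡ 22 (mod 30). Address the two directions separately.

The biconditional holds.

[⇐] Suppose s³ ≡ 22 (mod 30). The only residue r in {0, …, 29} with r³ ≡ 22 (mod 30) is r = 28, so s ≡ 28 (mod 30).

[⇒] Suppose s ≡ 28 (mod 30). Write s = 30j + 28. Then (30j + 28)³ = 27000j³ + 75600j² + 70560j + 21952 = 30(900j³ + 2520j² + 2352j + 731) + 22, so s³ ≡ 22 (mod 30).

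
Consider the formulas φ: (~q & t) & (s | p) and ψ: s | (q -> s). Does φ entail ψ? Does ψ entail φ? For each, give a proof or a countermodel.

(⇒) Assume the antecedent. If p is true, the antecedent forces (p = T, s = F, t = T, q = F) or (p = T, s = T, t = T, q = F), and s | (q -> s) holds there. If p is false, the antecedent forces (p = F, s = T, t = T, q = F), and s | (q -> s) holds there. Either way s | (q -> s) holds.

(⇐) This fails. Under p = F, s = F, t = F, q = F, the left side is false but the right side is true.

Not equivalent: only (⇒) holds.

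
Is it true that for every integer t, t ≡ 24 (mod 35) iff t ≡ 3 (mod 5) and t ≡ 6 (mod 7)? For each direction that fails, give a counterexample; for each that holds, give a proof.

(⇒) This fails: t = 24 gives 24 ≡ 24 (mod 35) but 24 ≡ 4 (mod 5), so the conjunction on the right does not hold.

(⇐) This fails: t = 13 satisfies both congruences on the right (13 ≡ 3 mod 5 and 13 ≡ 6 mod 7) yet 13 ≡ 13 (mod 35), not 24.

(⇒) fails and (⇐) fails.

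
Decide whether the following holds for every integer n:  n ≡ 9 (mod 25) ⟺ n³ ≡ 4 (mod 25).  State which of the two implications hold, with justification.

Forward direction. Suppose n ≡ 9 (mod 25). Write n = 25j + 9. Then (25j + 9)³ = 15625j³ + 16875j² + 6075j + 729 = 25(625j³ + 675j² + 243j + 29) + 4, so n³ ≡ 4 (mod 25).

Converse. Suppose n³ ≡ 4 (mod 25). The only residue r in {0, …, 24} with r³ ≡ 4 (mod 25) is r = 9, so n ≡ 9 (mod 25).

The biconditional holds.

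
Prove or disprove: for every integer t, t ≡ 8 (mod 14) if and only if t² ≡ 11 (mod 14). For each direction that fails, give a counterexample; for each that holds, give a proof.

(⇒) fails and (⇐) fails.

(⇒) This fails: take t = 8. Then 8 ≡ 8 (mod 14), but 8² = 64 ≡ 8 (mod 14), not 11.

(⇐) This fails: take t = 5. Then 5² = 25 ≡ 11 (mod 14), yet 5 ≡ 5 (mod 14), not 8.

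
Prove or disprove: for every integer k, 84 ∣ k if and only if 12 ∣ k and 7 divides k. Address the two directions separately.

Both directions hold; the statement is true.

(⇒) If 84 ∣ k, write k = 84q. Since 84 = 7·12, k = 12·(7q), so 12 ∣ k; and since 84 = 12·7, k = 7·(12q), so 7 ∣ k.

(⇐) Suppose 12 ∣ k and 7 ∣ k. Any common multiple of 12 and 7 is a multiple of their lcm; here gcd(12, 7) = 1, so lcm(12, 7) = 12·7 = 84, so 84 ∣ k.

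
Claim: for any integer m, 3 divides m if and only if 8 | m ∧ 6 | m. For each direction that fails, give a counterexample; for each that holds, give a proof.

The forward direction fails; the converse holds.

(→) This fails: take m = 3. Certainly 3 ∣ 3, but 8 ∤ 3.

(←) Suppose 8 ∣ m and 6 ∣ m. Any common multiple of 8 and 6 is a multiple of their lcm; here lcm(8, 6) = 8·6/gcd(8, 6) = 48/2 = 24, so 24 ∣ m. Since 3 ∣ 24, it follows that 3 ∣ m.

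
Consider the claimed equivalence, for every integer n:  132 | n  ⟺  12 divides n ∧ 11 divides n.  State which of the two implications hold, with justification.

Forward direction. If 132 ∣ n, write n = 132q. Since 132 = 11·12, n = 12·(11q), so 12 ∣ n; and since 132 = 12·11, n = 11·(12q), so 11 ∣ n.

Converse. Suppose 12 ∣ n and 11 ∣ n. Any common multiple of 12 and 11 is a multiple of their lcm; here gcd(12, 11) = 1, so lcm(12, 11) = 12·11 = 132, so 132 ∣ n.

Equivalent; both directions hold.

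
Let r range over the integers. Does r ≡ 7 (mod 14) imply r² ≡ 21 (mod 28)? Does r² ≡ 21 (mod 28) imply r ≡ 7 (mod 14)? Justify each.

(→) Suppose r ≡ 7 (mod 14). Working modulo 28, r ∈ {7, 21}; for each such r, r² ≡ 21 (mod 28).

(←) Conversely, the residues r modulo 28 with r² ≡ 21 (mod 28) are exactly {7, 21}, and each is ≡ 7 (mod 14).

Both directions hold; the statement is true.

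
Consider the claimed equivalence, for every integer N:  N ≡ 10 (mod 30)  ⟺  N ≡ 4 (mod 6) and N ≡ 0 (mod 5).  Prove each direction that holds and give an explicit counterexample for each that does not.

Converse. If N ≡ 4 (mod 6) and N ≡ 0 (mod 5), then by the Chinese remainder theorem N ≡ 10 (mod 30). This is exactly N ≡ 10 (mod 30).

Forward direction. Suppose N ≡ 10 (mod 30); write N = 30j + 10. Since 6 ∣ 30, reducing mod 6 gives N ≡ 10 ≡ 4 (mod 6); since 5 ∣ 30, reducing mod 5 gives N ≡ 10 ≡ 0 (mod 5).

Both implications hold.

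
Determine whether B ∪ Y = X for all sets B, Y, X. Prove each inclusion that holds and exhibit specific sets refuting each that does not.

(⊆) fails and (⊇) fails.

Forward inclusion. This inclusion fails. Take B = {1}, Y = ∅, X = ∅; then 1 ∈ B ∪ Y but 1 ∉ X.

Reverse inclusion. This inclusion fails. Take B = ∅, Y = ∅, X = {1}; then 1 ∈ X but 1 ∉ B ∪ Y.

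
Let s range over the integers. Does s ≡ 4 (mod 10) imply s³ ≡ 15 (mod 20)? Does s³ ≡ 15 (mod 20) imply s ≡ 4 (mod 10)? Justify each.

[⇒] This fails: take s = 4. Then 4 ≡ 4 (mod 10), but 4³ = 64 ≡ 4 (mod 20), not 15.

[⇐] This fails: take s = 15. Then 15³ = 3375 ≡ 15 (mod 20), yet 15 ≡ 5 (mod 10), not 4.

Neither direction holds.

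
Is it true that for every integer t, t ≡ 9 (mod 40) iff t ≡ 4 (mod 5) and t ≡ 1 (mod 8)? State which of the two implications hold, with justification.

Equivalent; both directions hold.

(⟸) If t ≡ 4 (mod 5) and t ≡ 1 (mod 8), then by the Chinese remainder theorem t ≡ 9 (mod 40). This is exactly t ≡ 9 (mod 40).

(⟹) Suppose t ≡ 9 (mod 40); write t = 40j + 9. Since 5 ∣ 40, reducing mod 5 gives t ≡ 9 ≡ 4 (mod 5); since 8 ∣ 40, reducing mod 8 gives t ≡ 9 ≡ 1 (mod 8).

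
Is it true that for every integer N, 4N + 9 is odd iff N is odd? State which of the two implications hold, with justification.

Only the converse holds.

Forward direction. This fails: take N = 2. Then 4N + 9 = 17, which is odd, yet N = 2 is even, not odd.

Converse. Suppose N is odd. Since 4 is even, 4N is even for every N, so 4N + 9 has the same parity as 9, which is odd. Hence 4N + 9 is odd.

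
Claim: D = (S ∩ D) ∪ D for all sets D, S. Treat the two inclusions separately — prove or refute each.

(⊇) Let x ∈ (S ∩ D) ∪ D. Then either x ∈ D and x ∉ S; or x ∈ D ∩ S. In each case x ∈ D, so (S ∩ D) ∪ D ⊆ D.

(⊆) Let x ∈ D. Then either x ∈ D and x ∉ S; or x ∈ D ∩ S. In each case x ∈ (S ∩ D) ∪ D, so D ⊆ (S ∩ D) ∪ D.

Both inclusions hold; the sets are equal.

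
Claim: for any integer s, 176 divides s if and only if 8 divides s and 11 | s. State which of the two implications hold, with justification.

The forward direction holds; the converse fails.

(⟹) If 176 ∣ s, write s = 176q. Since 176 = 22·8, s = 8·(22q), so 8 ∣ s; and since 176 = 16·11, s = 11·(16q), so 11 ∣ s.

(⟸) This fails: take s = 88. Both 8 ∣ 88 and 11 ∣ 88, yet 88 is not a multiple of 176 (since 88 = 0·176 + 88), so 176 ∤ 88.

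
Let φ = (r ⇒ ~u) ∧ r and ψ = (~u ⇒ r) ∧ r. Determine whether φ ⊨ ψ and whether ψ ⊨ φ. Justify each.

(⇒) Assume the antecedent. If r is true, (~u ⇒ r) ∧ r reduces to true regardless of the other variables. If r is false, the antecedent cannot hold. Either way (~u ⇒ r) ∧ r holds.

(⇐) This fails. Under r = T, u = T, the left side is false but the right side is true.

Only the forward implication holds.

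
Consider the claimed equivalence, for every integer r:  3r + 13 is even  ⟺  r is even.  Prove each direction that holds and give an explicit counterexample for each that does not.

Both directions fail.

(→) This fails: r = 3 gives 3r + 13 = 22, which is even, but 3 is odd, not even.

(←) This also fails: r = 4 is even, but 3r + 13 = 25 is odd, not even.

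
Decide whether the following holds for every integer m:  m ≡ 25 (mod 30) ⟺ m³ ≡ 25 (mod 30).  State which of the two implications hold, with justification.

Equivalent; both directions hold.

Forward direction. Suppose m ≡ 25 (mod 30). Write m = 30j + 25. Then (30j + 25)³ = 27000j³ + 67500j² + 56250j + 15625 = 30(900j³ + 2250j² + 1875j + 520) + 25, so m³ ≡ 25 (mod 30).

Converse. Suppose m³ ≡ 25 (mod 30). The only residue r in {0, …, 29} with r³ ≡ 25 (mod 30) is r = 25, so m ≡ 25 (mod 30).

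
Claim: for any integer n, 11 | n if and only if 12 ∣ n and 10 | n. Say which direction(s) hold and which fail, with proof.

Neither direction holds.

Forward direction. This fails: take n = 11. Certainly 11 ∣ 11, but 12 ∤ 11.

Converse. This fails: take n = 60. Both 12 ∣ 60 and 10 ∣ 60, yet 60 is not a multiple of 11 (since 60 = 5·11 + 5), so 11 ∤ 60.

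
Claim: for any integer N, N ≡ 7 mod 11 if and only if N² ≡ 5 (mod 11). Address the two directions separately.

Only the forward direction holds.

(⇒) Suppose N ≡ 7 mod 11. Write N = 11j + 7. Then (11j + 7)² = 121j² + 154j + 49 = 11(11j² + 14j + 4) + 5, so N² ≡ 5 (mod 11).

(⇐) This fails: take N = 4. Then 4² = 16 ≡ 5 (mod 11), yet 4 ≡ 4 (mod 11), not 7.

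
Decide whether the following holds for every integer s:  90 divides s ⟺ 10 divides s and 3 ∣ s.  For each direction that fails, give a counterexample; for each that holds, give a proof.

Not equivalent: only (⇒) holds.

[⇒] If 90 ∣ s, write s = 90q. Since 90 = 9·10, s = 10·(9q), so 10 ∣ s; and since 90 = 30·3, s = 3·(30q), so 3 ∣ s.

[⇐] This fails: take s = 30. Both 10 ∣ 30 and 3 ∣ 30, yet 30 is not a multiple of 90 (since 30 = 0·90 + 30), so 90 ∤ 30.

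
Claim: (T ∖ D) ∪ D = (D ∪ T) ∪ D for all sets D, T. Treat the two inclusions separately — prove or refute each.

(⊆) Let x ∈ (T ∖ D) ∪ D. Then either x ∈ D and x ∉ T; or x ∈ T and x ∉ D; or x ∈ D ∩ T. In each case x ∈ (D ∪ T) ∪ D, so (T ∖ D) ∪ D ⊆ (D ∪ T) ∪ D.

(⊇) Let x ∈ (D ∪ T) ∪ D. Then either x ∈ D and x ∉ T; or x ∈ T and x ∉ D; or x ∈ D ∩ T. In each case x ∈ (T ∖ D) ∪ D, so (D ∪ T) ∪ D ⊆ (T ∖ D) ∪ D.

The two sets are equal.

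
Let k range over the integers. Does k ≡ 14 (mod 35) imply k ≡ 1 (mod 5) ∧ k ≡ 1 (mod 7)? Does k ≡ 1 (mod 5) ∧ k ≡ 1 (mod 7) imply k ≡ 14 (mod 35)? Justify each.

Forward direction. This fails: k = 14 gives 14 ≡ 14 (mod 35) but 14 ≡ 4 (mod 5), so the conjunction on the right does not hold.

Converse. This fails: k = 1 satisfies both congruences on the right (1 ≡ 1 mod 5 and 1 ≡ 1 mod 7) yet 1 ≡ 1 (mod 35), not 14.

(⇒) fails and (⇐) fails.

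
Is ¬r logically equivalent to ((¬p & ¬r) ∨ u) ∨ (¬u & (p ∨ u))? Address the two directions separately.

Only the forward direction holds.

[⇒] Assume the antecedent. If r is true, the antecedent cannot hold. If r is false, the consequent reduces to true regardless of the other variables. Either way the consequent holds.

[⇐] This fails. Under r = T, u = T, p = F, the left side is false but the right side is true.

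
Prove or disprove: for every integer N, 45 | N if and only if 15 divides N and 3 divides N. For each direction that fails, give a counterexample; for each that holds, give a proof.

[⇒] If 45 ∣ N, write N = 45q. Since 45 = 3·15, N = 15·(3q), so 15 ∣ N; and since 45 = 15·3, N = 3·(15q), so 3 ∣ N.

[⇐] This fails: take N = 15. Both 15 ∣ 15 and 3 ∣ 15, yet 15 is not a multiple of 45 (since 15 = 0·45 + 15), so 45 ∤ 15.

The forward direction holds; the converse fails.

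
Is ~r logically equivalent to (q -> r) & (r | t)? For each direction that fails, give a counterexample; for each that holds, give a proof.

(→) This fails. Under q = F, r = F, t = F, the left side is true but the right side is false.

(←) This fails. Under q = F, r = T, t = F, the left side is false but the right side is true.

Both directions fail.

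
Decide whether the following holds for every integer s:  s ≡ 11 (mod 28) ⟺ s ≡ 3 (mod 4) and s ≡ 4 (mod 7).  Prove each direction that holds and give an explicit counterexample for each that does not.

The biconditional holds.

Forward direction. Suppose s ≡ 11 (mod 28); write s = 28j + 11. Since 4 ∣ 28, reducing mod 4 gives s ≡ 11 ≡ 3 (mod 4); since 7 ∣ 28, reducing mod 7 gives s ≡ 11 ≡ 4 (mod 7).

Converse. If s ≡ 3 (mod 4) and s ≡ 4 (mod 7), then by the Chinese remainder theorem s ≡ 11 (mod 28). This is exactly s ≡ 11 (mod 28).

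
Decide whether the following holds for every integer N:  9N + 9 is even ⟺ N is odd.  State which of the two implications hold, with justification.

(⟹) Suppose 9N + 9 is even. Since 9 is odd, 9N and N have the same parity, so 9N + 9 ≡ N + 9 (mod 2). As 9 is odd, 9N + 9 is even exactly when N is odd. Thus N is odd.

(⟸) Conversely, suppose N is odd; write N = 2j + 1. Then 9N + 9 = 9·(2j + 1) + 9 = 2·9j + 18, which is even.

The biconditional holds.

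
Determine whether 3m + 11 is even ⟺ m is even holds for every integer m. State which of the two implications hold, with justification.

(→) This fails: m = 7 gives 3m + 11 = 32, which is even, but 7 is odd, not even.

(←) This also fails: m = 4 is even, but 3m + 11 = 23 is odd, not even.

Both directions fail.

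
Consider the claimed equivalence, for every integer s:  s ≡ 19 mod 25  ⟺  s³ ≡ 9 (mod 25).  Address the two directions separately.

(⇒) Suppose s ≡ 19 mod 25. Write s = 25j + 19. Then (25j + 19)³ = 15625j³ + 35625j² + 27075j + 6859 = 25(625j³ + 1425j² + 1083j + 274) + 9, so s³ ≡ 9 (mod 25).

(⇐) Conversely, suppose s³ ≡ 9 (mod 25). The only residue r in {0, …, 24} with r³ ≡ 9 (mod 25) is r = 19, so s ≡ 19 (mod 25).

The biconditional holds.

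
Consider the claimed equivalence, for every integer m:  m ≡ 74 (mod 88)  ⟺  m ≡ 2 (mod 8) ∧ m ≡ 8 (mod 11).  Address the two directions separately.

Both implications hold.

(→) Suppose m ≡ 74 (mod 88); write m = 88j + 74. Since 8 ∣ 88, reducing mod 8 gives m ≡ 74 ≡ 2 (mod 8); since 11 ∣ 88, reducing mod 11 gives m ≡ 74 ≡ 8 (mod 11).

(←) Conversely, if m ≡ 2 (mod 8) and m ≡ 8 (mod 11), then by the Chinese remainder theorem m ≡ 74 (mod 88). This is exactly m ≡ 74 (mod 88).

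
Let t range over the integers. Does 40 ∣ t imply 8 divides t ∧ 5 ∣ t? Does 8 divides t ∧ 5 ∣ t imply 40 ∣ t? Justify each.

The biconditional holds.

Forward direction. If 40 ∣ t, write t = 40q. Since 40 = 5·8, t = 8·(5q), so 8 ∣ t; and since 40 = 8·5, t = 5·(8q), so 5 ∣ t.

Converse. Suppose 8 ∣ t and 5 ∣ t. Any common multiple of 8 and 5 is a multiple of their lcm; here gcd(8, 5) = 1, so lcm(8, 5) = 8·5 = 40, so 40 ∣ t.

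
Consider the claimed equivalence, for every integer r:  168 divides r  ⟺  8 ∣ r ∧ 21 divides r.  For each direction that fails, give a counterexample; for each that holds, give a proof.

Both directions hold; the statement is true.

Forward direction. If 168 ∣ r, write r = 168q. Since 168 = 21·8, r = 8·(21q), so 8 ∣ r; and since 168 = 8·21, r = 21·(8q), so 21 ∣ r.

Converse. Suppose 8 ∣ r and 21 ∣ r. Any common multiple of 8 and 21 is a multiple of their lcm; here gcd(8, 21) = 1, so lcm(8, 21) = 8·21 = 168, so 168 ∣ r.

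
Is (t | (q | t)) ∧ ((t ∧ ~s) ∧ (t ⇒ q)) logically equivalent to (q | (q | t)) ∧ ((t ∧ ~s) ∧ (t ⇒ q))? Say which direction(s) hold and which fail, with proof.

[⇐] Assume the antecedent. If t is true, the antecedent forces (t = T, q = T, s = F), and the consequent holds there. If t is false, the antecedent cannot hold. Either way the consequent holds.

[⇒] Assume the antecedent. If t is true, the antecedent forces (t = T, q = T, s = F), and the consequent holds there. If t is false, the antecedent cannot hold. Either way the consequent holds.

Both directions hold; the statement is true.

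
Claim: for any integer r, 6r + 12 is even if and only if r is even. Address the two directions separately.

Not equivalent: only (⇐) holds.

Converse. Suppose r is even. Since 6 is even, 6r is even for every r, so 6r + 12 has the same parity as 12, which is even. Hence 6r + 12 is even.

Forward direction. This fails: take r = 7. Then 6r + 12 = 54, which is even, yet r = 7 is odd, not even.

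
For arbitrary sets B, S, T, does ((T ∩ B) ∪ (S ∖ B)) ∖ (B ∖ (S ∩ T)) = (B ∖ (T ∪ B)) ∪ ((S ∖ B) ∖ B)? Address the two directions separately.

Forward inclusion. This inclusion fails. Take B = {1}, S = {1}, T = {1}; then 1 ∈ ((T ∩ B) ∪ (S ∖ B)) ∖ (B ∖ (S ∩ T)) but 1 ∉ (B ∖ (T ∪ B)) ∪ ((S ∖ B) ∖ B).

Reverse inclusion. Let x ∈ (B ∖ (T ∪ B)) ∪ ((S ∖ B) ∖ B). Then either x ∈ S and x ∉ B, T; or x ∈ S ∩ T and x ∉ B. In each case x ∈ ((T ∩ B) ∪ (S ∖ B)) ∖ (B ∖ (S ∩ T)), so (B ∖ (T ∪ B)) ∪ ((S ∖ B) ∖ B) ⊆ ((T ∩ B) ∪ (S ∖ B)) ∖ (B ∖ (S ∩ T)).

The sets are not equal: only the reverse inclusion holds.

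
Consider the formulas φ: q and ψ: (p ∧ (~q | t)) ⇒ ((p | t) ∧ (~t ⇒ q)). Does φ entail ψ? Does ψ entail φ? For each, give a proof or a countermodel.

(⇒) Assume the antecedent. If p is true, the antecedent forces (p = T, t = F, q = T) or (p = T, t = T, q = T), and the consequent holds there. If p is false, the consequent reduces to true regardless of the other variables. Either way the consequent holds.

(⇐) This fails. Under p = F, t = F, q = F, the left side is false but the right side is true.

Only the forward implication holds.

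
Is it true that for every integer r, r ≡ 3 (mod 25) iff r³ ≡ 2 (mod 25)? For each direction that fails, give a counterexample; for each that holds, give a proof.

(⇒) Suppose r ≡ 3 (mod 25). Write r = 25j + 3. Then (25j + 3)³ = 15625j³ + 5625j² + 675j + 27 = 25(625j³ + 225j² + 27j + 1) + 2, so r³ ≡ 2 (mod 25).

(⇐) Conversely, suppose r³ ≡ 2 (mod 25). The only residue r in {0, …, 24} with r³ ≡ 2 (mod 25) is r = 3, so r ≡ 3 (mod 25).

Both directions hold; the statement is true.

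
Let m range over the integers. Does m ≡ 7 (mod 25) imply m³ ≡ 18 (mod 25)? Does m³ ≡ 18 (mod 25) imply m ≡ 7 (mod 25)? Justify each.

(⇒) Suppose m ≡ 7 (mod 25). Write m = 25j + 7. Then (25j + 7)³ = 15625j³ + 13125j² + 3675j + 343 = 25(625j³ + 525j² + 147j + 13) + 18, so m³ ≡ 18 (mod 25).

(⇐) Conversely, suppose m³ ≡ 18 (mod 25). The only residue r in {0, …, 24} with r³ ≡ 18 (mod 25) is r = 7, so m ≡ 7 (mod 25).

Both directions hold; the statement is true.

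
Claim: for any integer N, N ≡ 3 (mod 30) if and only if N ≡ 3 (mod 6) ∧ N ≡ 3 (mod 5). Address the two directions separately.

(⇒) Suppose N ≡ 3 (mod 30); write N = 30j + 3. Since 6 ∣ 30, reducing mod 6 gives N ≡ 3 (mod 6); since 5 ∣ 30, reducing mod 5 gives N ≡ 3 (mod 5).

(⇐) Conversely, if N ≡ 3 (mod 6) and N ≡ 3 (mod 5), then by the Chinese remainder theorem N ≡ 3 (mod 30). This is exactly N ≡ 3 (mod 30).

Both directions hold.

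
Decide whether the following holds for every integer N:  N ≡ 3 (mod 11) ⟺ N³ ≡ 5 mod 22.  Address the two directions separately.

[⇒] This fails: take N = 14. Then 14 ≡ 3 (mod 11), but 14³ = 2744 ≡ 16 (mod 22), not 5.

[⇐] Conversely, the residues r modulo 22 with r³ ≡ 5 (mod 22) are exactly {3}, and each is ≡ 3 (mod 11).

The forward direction fails; the converse holds.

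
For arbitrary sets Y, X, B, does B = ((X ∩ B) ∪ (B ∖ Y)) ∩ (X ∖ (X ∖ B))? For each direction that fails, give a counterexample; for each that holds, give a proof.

(⊆) fails; (⊇) holds.

(⟹) This inclusion fails. Take Y = ∅, X = ∅, B = {1}; then 1 ∈ B but 1 ∉ ((X ∩ B) ∪ (B ∖ Y)) ∩ (X ∖ (X ∖ B)).

(⟸) Let x ∈ ((X ∩ B) ∪ (B ∖ Y)) ∩ (X ∖ (X ∖ B)). Then either x ∈ X ∩ B and x ∉ Y; or x ∈ Y ∩ X ∩ B. In each case x ∈ B, so ((X ∩ B) ∪ (B ∖ Y)) ∩ (X ∖ (X ∖ B)) ⊆ B.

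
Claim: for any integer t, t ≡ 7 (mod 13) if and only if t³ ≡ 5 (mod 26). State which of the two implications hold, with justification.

Neither implication holds.

(⟹) This fails: take t = 20. Then 20 ≡ 7 (mod 13), but 20³ = 8000 ≡ 18 (mod 26), not 5.

(⟸) This fails: take t = 11. Then 11³ = 1331 ≡ 5 (mod 26), yet 11 ≡ 11 (mod 13), not 7.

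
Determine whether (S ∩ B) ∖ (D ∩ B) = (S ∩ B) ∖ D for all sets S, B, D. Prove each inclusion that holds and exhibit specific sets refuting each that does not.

Both inclusions hold; the sets are equal.

Forward inclusion. Let x ∈ (S ∩ B) ∖ (D ∩ B). Then x ∈ S ∩ B and x ∉ D, from which x ∈ (S ∩ B) ∖ D.

Reverse inclusion. Let x ∈ (S ∩ B) ∖ D. Then x ∈ S ∩ B and x ∉ D, from which x ∈ (S ∩ B) ∖ (D ∩ B).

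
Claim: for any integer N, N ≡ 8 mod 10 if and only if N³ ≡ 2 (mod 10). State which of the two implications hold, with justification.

Forward direction. Suppose N ≡ 8 mod 10. Write N = 10j + 8. Then (10j + 8)³ = 1000j³ + 2400j² + 1920j + 512 = 10(100j³ + 240j² + 192j + 51) + 2, so N³ ≡ 2 (mod 10).

Converse. For the converse, argue contrapositively. If N ≢ 8 (mod 10), then N is congruent to one of 0, 1, 2, 3, 4, 5, 6, 7, 9 modulo 10, and these give N³ ≡ 0, 1, 8, 7, 4, 5, 6, 3, 9 respectively — never 2.

Both directions hold.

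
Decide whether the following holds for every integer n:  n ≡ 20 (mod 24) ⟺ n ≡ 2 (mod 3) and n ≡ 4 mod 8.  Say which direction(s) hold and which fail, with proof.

Both implications hold.

Forward direction. Suppose n ≡ 20 (mod 24); write n = 24j + 20. Since 3 ∣ 24, reducing mod 3 gives n ≡ 20 ≡ 2 (mod 3); since 8 ∣ 24, reducing mod 8 gives n ≡ 20 ≡ 4 (mod 8).

Converse. If n ≡ 2 (mod 3) and n ≡ 4 (mod 8), then by the Chinese remainder theorem n ≡ 20 (mod 24). This is exactly n ≡ 20 (mod 24).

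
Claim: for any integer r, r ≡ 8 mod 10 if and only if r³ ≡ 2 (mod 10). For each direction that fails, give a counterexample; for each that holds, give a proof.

(⇒) Suppose r ≡ 8 mod 10. Write r = 10j + 8. Then (10j + 8)³ = 1000j³ + 2400j² + 1920j + 512 = 10(100j³ + 240j² + 192j + 51) + 2, so r³ ≡ 2 (mod 10).

(⇐) For the converse, argue contrapositively. If r ≢ 8 (mod 10), then r is congruent to one of 0, 1, 2, 3, 4, 5, 6, 7, 9 modulo 10, and these give r³ ≡ 0, 1, 8, 7, 4, 5, 6, 3, 9 respectively — never 2.

Both implications hold.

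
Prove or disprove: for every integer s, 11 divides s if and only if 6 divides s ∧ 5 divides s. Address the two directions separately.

[⇒] This fails: take s = 11. Certainly 11 ∣ 11, but 6 ∤ 11.

[⇐] This fails: take s = 30. Both 6 ∣ 30 and 5 ∣ 30, yet 30 is not a multiple of 11 (since 30 = 2·11 + 8), so 11 ∤ 30.

Neither direction holds.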